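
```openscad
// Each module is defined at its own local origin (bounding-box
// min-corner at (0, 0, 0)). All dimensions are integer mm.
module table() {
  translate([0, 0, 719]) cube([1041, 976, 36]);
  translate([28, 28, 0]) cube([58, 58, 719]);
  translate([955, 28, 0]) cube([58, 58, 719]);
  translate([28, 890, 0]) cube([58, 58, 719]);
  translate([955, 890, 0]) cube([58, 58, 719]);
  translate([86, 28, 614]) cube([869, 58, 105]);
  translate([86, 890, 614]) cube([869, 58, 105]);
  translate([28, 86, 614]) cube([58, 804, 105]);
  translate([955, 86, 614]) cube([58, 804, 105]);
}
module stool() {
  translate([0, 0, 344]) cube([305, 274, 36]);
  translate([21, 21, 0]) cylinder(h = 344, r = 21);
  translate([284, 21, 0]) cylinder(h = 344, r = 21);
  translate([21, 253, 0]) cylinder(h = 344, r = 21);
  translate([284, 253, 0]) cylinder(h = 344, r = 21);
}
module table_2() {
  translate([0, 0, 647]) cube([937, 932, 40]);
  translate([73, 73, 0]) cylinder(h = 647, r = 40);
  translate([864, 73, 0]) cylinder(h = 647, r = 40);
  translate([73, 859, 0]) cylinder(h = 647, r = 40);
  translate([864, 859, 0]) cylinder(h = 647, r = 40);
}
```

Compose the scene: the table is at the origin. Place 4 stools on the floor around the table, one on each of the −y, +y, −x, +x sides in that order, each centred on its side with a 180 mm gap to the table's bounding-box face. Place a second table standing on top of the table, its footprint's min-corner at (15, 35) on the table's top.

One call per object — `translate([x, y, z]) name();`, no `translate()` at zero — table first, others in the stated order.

table();
translate([368, -454, 0]) stool();
translate([368, 1156, 0]) stool();
translate([-485, 351, 0]) stool();
translate([1221, 351, 0]) stool();
translate([15, 35, 755]) table_2();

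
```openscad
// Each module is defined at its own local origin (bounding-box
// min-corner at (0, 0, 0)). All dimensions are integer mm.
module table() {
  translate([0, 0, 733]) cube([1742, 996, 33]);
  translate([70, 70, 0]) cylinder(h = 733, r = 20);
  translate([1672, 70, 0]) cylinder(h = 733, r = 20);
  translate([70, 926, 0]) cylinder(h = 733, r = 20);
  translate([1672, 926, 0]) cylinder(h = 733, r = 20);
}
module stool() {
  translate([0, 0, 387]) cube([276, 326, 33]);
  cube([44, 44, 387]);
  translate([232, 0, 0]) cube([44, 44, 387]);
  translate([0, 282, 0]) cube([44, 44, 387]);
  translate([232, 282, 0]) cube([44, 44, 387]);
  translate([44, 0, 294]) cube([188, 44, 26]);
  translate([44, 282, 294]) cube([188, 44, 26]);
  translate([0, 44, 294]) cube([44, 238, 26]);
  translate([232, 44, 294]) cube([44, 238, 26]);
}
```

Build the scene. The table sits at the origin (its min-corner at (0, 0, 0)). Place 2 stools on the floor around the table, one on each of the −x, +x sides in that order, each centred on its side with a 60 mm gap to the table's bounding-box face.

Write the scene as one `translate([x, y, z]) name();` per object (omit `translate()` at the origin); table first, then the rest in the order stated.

table();
translate([-336, 335, 0]) stool();
translate([1802, 335, 0]) stool();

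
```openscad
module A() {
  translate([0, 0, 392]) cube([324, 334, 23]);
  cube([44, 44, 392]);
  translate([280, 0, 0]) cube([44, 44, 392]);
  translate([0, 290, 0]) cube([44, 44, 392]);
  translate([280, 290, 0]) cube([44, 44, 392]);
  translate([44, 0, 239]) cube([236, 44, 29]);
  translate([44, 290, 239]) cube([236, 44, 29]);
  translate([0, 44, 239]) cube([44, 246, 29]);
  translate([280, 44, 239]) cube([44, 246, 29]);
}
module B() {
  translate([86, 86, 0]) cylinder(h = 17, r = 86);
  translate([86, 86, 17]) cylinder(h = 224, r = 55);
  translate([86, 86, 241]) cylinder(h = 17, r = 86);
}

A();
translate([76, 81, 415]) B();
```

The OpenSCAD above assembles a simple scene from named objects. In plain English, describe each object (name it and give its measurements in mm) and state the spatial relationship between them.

A is a four-legged stool. The seat is a 324×334×23 mm slab whose top surface is at z = 415 mm; four square legs, each 44×44 mm in cross-section, run from the floor (z = 0) to the underside of the seat, each flush with a corner of the seat. Four stretchers, 44 mm wide and 29 mm tall, connect adjacent legs with their undersides at z = 239 mm, each running between the inner faces of the legs it joins and aligned with the legs' outer faces on the other axis.

B is a spool: two coaxial disc flanges of radius 86 mm and thickness 17 mm, joined by a core cylinder of radius 55 mm and height 224 mm. The lower flange rests on z = 0 and the three cylinders share a vertical axis.

The spool is on top of the stool, centred.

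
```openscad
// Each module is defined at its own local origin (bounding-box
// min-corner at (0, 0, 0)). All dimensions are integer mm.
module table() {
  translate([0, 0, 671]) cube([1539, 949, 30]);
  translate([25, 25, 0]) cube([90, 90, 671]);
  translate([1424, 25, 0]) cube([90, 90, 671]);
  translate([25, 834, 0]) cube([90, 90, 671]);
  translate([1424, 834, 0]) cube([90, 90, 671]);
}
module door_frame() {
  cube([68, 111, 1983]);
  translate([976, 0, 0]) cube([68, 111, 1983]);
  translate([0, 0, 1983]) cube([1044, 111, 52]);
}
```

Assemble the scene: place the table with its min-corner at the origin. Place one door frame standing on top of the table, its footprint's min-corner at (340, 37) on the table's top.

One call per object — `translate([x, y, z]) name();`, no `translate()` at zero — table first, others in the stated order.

table();
translate([340, 37, 701]) door_frame();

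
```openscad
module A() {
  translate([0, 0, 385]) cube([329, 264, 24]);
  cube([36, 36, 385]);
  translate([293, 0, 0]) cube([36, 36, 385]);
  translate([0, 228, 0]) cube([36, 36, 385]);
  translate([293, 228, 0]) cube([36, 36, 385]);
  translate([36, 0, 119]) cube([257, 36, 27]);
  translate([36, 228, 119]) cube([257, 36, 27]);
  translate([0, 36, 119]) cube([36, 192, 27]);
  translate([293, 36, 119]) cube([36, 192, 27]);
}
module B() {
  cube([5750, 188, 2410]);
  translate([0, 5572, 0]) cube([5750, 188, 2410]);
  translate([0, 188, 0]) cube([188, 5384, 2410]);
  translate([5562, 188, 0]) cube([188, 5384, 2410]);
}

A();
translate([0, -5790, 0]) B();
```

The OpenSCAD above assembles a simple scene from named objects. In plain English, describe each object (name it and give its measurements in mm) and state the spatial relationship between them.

A is a four-legged stool. The seat is 329×264 mm, 24 mm thick, top at z = 409 mm. It stands on four square legs, each 36×36 mm in cross-section, from z = 0 to the seat underside, each flush with a corner of the seat. Four stretchers, 36 mm wide and 27 mm tall, connect adjacent legs with their undersides at z = 119 mm, each running between the inner faces of the legs it joins and aligned with the legs' outer faces on the other axis.

B is the wall frame of a small rectangular building: four walls, each 2410 mm tall and 188 mm thick, enclosing a footprint 5750 mm (x) by 5760 mm (y) outside-to-outside, with no floor or roof. The front and back walls (the −y and +y sides) span the full width; the two side walls fit between them.

The house frame is on the floor beside the stool on its −y side.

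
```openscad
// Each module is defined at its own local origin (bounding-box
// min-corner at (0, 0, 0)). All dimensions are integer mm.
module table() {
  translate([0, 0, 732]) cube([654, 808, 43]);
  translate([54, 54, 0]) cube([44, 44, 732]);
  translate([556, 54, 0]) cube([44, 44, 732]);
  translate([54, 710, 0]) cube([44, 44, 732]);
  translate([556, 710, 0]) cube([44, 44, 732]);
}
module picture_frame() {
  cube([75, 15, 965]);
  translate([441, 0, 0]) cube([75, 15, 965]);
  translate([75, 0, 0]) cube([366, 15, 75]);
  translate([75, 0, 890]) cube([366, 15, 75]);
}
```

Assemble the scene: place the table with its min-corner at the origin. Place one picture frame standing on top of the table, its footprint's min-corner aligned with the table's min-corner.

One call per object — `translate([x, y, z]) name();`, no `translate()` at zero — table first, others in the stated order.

table();
translate([0, 0, 775]) picture_frame();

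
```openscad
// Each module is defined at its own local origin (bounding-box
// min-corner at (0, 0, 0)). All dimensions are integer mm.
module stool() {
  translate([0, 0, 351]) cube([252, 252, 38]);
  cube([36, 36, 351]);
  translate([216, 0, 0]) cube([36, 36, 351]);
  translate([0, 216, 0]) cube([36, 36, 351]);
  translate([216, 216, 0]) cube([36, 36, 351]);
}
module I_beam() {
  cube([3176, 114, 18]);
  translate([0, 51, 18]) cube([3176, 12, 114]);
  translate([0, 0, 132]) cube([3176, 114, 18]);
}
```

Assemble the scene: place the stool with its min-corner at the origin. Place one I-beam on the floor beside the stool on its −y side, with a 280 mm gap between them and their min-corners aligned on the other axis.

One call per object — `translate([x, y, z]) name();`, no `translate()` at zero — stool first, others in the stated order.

stool();
translate([0, -394, 0]) I_beam();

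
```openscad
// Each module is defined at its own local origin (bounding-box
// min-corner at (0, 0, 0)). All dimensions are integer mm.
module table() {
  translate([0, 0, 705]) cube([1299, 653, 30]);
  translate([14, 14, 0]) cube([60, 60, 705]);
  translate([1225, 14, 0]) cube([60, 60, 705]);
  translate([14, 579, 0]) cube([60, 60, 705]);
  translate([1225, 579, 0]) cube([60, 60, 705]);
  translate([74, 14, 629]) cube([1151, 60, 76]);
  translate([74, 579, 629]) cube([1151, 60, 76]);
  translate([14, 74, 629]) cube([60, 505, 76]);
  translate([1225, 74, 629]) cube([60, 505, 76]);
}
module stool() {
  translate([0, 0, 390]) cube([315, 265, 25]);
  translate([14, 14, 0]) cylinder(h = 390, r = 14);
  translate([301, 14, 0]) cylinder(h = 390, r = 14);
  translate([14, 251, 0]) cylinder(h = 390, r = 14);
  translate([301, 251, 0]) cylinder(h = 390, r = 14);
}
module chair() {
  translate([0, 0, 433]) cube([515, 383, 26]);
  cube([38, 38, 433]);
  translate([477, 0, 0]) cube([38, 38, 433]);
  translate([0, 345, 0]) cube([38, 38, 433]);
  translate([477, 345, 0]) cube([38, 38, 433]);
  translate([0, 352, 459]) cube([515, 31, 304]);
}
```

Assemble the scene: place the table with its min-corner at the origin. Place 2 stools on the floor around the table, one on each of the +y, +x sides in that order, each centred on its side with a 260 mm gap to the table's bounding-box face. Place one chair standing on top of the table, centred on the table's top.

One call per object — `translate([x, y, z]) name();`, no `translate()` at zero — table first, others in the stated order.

table();
translate([492, 913, 0]) stool();
translate([1559, 194, 0]) stool();
translate([392, 135, 735]) chair();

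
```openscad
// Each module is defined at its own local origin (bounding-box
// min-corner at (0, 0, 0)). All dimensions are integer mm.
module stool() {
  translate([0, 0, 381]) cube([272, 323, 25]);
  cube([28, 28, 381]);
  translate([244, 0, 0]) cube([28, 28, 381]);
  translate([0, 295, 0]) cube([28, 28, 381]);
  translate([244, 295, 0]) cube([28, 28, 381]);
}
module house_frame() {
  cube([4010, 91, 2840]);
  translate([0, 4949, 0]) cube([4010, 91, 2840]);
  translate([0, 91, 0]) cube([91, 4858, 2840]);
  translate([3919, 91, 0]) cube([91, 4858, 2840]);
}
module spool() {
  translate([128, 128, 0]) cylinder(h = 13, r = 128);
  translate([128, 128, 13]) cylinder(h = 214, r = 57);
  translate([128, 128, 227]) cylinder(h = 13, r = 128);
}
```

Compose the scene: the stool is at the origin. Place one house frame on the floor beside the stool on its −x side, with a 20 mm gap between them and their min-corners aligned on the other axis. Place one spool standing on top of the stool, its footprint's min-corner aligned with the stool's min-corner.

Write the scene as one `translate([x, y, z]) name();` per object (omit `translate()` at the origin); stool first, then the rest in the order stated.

stool();
translate([-4030, 0, 0]) house_frame();
translate([0, 0, 406]) spool();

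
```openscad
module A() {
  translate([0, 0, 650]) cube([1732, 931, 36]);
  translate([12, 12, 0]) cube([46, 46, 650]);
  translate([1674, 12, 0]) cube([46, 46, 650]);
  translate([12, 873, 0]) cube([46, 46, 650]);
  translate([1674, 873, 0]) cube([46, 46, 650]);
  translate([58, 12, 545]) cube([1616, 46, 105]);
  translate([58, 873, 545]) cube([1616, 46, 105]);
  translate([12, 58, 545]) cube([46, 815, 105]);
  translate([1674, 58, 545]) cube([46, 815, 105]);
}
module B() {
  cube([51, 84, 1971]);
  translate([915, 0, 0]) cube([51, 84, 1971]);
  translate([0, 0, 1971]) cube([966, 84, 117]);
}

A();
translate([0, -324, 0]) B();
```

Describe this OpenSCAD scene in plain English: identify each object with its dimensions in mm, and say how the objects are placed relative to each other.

A is a table with a 1732×931 mm rectangular top, 36 mm thick, top surface at z = 686 mm, supported by four 46×46 mm square legs, each inset 12 mm from the nearest pair of top edges, running from the floor. Four apron rails, 46 mm thick and 105 mm tall, run between adjacent legs with their top edges flush with the underside of the top and their outer faces flush with the legs' outer faces.

B is a rectangular door frame: two vertical jambs of 51×84 mm section, 1971 mm tall, with a clear opening 864 mm wide between their inner faces. A header 117 mm tall and 84 mm deep lies on top of the jambs and spans the full outside width.

The door frame is on the floor beside the table on its −y side.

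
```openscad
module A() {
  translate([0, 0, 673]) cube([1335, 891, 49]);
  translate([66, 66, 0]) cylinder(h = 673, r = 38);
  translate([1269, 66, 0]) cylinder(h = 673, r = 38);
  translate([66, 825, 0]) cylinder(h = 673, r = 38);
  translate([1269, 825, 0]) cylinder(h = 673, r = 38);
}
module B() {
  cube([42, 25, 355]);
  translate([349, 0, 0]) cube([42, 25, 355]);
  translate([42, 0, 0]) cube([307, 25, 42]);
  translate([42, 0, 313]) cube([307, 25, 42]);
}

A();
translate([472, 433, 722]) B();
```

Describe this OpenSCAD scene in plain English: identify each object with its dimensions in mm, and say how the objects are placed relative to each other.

A is a rectangular dining table. The top is 1335×891×49 mm with its upper surface at z = 722 mm. It stands on four round legs of 76 mm diameter, each leg's bounding box inset 28 mm from the nearest pair of top edges, running from the floor to the underside of the top.

B is a picture frame with a 307×271 mm rectangular opening (x by z) and a uniform 42 mm border on every side. Frame depth is 25 mm along y. It is built from two vertical stiles running the full outside height and two horizontal rails spanning the gap between the stiles.

The picture frame is on top of the table, centred.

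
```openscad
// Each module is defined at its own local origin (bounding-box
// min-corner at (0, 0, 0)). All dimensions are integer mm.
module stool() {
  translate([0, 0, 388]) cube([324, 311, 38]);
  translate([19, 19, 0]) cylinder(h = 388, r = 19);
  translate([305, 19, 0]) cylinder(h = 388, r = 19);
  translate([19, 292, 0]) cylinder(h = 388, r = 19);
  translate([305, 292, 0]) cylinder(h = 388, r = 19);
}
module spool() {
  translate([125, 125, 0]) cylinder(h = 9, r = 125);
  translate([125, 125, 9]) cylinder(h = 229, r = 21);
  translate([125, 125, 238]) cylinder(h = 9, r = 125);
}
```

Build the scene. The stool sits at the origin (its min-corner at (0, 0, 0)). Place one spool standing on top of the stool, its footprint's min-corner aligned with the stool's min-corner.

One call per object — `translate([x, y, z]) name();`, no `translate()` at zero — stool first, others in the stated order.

stool();
translate([0, 0, 426]) spool();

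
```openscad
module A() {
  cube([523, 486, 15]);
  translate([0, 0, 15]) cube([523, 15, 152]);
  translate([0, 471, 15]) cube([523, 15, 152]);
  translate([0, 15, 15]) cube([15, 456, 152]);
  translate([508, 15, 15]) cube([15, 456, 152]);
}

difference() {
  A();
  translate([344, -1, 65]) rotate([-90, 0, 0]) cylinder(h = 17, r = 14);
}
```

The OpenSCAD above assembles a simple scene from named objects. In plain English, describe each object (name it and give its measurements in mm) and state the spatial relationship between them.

A is an open-topped rectangular box: outside dimensions 523×486×167 mm, with a uniform wall and base thickness of 15 mm. The base is a full 523×486 slab on the floor; four walls sit on top of the base. The front and back walls (the −y and +y sides) span the full width; the two side walls fit between them.

The open box has a circular hole of radius 14 mm through its front wall, centred at (x = 344, z = 65).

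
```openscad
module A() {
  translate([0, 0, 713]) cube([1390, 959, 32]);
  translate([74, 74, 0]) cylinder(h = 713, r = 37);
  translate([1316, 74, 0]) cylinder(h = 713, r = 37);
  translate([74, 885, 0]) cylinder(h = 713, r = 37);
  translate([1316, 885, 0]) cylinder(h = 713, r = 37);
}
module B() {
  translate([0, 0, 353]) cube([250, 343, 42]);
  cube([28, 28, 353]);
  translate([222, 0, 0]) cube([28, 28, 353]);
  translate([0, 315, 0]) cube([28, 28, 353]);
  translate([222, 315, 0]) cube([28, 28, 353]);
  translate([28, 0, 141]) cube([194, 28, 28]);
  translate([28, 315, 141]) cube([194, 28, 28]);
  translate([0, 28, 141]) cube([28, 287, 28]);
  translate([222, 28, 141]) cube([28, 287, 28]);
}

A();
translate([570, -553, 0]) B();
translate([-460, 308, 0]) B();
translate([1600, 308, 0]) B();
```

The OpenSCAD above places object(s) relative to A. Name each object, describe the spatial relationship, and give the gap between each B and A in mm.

Each stool's nearest face is 210 mm from the table's bounding box.

A is a table. B is a stool. Three stools sit around the table at the −y, −x, +x sides. The gap between each stool and the table is 210 mm.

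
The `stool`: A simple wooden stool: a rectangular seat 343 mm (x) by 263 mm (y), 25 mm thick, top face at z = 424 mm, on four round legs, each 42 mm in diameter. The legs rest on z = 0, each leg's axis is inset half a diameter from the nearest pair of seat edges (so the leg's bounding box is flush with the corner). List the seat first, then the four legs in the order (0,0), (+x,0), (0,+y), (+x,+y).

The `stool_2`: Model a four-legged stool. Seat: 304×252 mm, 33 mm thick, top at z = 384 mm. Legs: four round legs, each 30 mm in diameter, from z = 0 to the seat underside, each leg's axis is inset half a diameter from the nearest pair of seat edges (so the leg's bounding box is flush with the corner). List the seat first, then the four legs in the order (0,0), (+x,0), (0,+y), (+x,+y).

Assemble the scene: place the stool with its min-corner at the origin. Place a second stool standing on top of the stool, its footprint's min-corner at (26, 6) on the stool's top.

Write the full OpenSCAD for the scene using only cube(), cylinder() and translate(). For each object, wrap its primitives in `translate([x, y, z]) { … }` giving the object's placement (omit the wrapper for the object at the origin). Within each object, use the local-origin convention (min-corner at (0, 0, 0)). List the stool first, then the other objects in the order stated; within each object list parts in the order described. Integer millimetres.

translate([0, 0, 399]) cube([343, 263, 25]);
translate([21, 21, 0]) cylinder(h = 399, r = 21);
translate([322, 21, 0]) cylinder(h = 399, r = 21);
translate([21, 242, 0]) cylinder(h = 399, r = 21);
translate([322, 242, 0]) cylinder(h = 399, r = 21);
translate([26, 6, 424]) {
  translate([0, 0, 351]) cube([304, 252, 33]);
  translate([15, 15, 0]) cylinder(h = 351, r = 15);
  translate([289, 15, 0]) cylinder(h = 351, r = 15);
  translate([15, 237, 0]) cylinder(h = 351, r = 15);
  translate([289, 237, 0]) cylinder(h = 351, r = 15);
}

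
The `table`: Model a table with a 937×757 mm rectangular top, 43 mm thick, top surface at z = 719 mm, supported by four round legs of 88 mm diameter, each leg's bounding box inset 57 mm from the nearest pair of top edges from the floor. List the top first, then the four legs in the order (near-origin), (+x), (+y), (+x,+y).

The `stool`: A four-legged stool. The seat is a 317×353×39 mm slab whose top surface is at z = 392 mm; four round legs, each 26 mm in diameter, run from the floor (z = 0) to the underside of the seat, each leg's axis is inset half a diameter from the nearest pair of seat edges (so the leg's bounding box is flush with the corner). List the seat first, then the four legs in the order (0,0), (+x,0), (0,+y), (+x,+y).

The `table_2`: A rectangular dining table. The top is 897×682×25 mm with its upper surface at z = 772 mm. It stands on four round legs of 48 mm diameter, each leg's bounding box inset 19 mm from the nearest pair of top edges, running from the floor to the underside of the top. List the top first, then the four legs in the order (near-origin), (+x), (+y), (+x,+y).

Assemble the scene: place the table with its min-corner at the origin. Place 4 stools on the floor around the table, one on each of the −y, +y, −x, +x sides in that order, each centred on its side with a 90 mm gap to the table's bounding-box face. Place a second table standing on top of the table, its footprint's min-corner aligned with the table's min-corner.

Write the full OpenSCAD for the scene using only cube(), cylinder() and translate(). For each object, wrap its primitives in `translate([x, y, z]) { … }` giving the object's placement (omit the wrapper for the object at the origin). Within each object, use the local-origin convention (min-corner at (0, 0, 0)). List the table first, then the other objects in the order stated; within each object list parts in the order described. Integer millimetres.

translate([0, 0, 676]) cube([937, 757, 43]);
translate([101, 101, 0]) cylinder(h = 676, r = 44);
translate([836, 101, 0]) cylinder(h = 676, r = 44);
translate([101, 656, 0]) cylinder(h = 676, r = 44);
translate([836, 656, 0]) cylinder(h = 676, r = 44);
translate([310, -443, 0]) {
  translate([0, 0, 353]) cube([317, 353, 39]);
  translate([13, 13, 0]) cylinder(h = 353, r = 13);
  translate([304, 13, 0]) cylinder(h = 353, r = 13);
  translate([13, 340, 0]) cylinder(h = 353, r = 13);
  translate([304, 340, 0]) cylinder(h = 353, r = 13);
}
translate([310, 847, 0]) {
  translate([0, 0, 353]) cube([317, 353, 39]);
  translate([13, 13, 0]) cylinder(h = 353, r = 13);
  translate([304, 13, 0]) cylinder(h = 353, r = 13);
  translate([13, 340, 0]) cylinder(h = 353, r = 13);
  translate([304, 340, 0]) cylinder(h = 353, r = 13);
}
translate([-407, 202, 0]) {
  translate([0, 0, 353]) cube([317, 353, 39]);
  translate([13, 13, 0]) cylinder(h = 353, r = 13);
  translate([304, 13, 0]) cylinder(h = 353, r = 13);
  translate([13, 340, 0]) cylinder(h = 353, r = 13);
  translate([304, 340, 0]) cylinder(h = 353, r = 13);
}
translate([1027, 202, 0]) {
  translate([0, 0, 353]) cube([317, 353, 39]);
  translate([13, 13, 0]) cylinder(h = 353, r = 13);
  translate([304, 13, 0]) cylinder(h = 353, r = 13);
  translate([13, 340, 0]) cylinder(h = 353, r = 13);
  translate([304, 340, 0]) cylinder(h = 353, r = 13);
}
translate([0, 0, 719]) {
  translate([0, 0, 747]) cube([897, 682, 25]);
  translate([43, 43, 0]) cylinder(h = 747, r = 24);
  translate([854, 43, 0]) cylinder(h = 747, r = 24);
  translate([43, 639, 0]) cylinder(h = 747, r = 24);
  translate([854, 639, 0]) cylinder(h = 747, r = 24);
}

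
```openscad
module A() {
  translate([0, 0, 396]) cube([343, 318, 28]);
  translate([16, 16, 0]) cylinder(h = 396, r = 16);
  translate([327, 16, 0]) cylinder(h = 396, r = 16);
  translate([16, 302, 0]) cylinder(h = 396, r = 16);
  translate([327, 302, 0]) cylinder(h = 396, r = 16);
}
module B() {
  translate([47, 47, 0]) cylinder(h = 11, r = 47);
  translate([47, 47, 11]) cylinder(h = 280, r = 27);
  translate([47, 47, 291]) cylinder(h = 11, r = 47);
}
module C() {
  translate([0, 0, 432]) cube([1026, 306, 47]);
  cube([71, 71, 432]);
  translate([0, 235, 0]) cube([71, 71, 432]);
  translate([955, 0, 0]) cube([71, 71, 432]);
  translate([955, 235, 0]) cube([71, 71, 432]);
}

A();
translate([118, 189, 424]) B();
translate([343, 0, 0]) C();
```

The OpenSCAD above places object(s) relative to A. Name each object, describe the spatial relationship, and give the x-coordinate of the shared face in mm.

A is a stool. B is a spool. C is a bench. The spool is on top of the stool. The bench is against the stool's +x side, with their −y faces flush. The x-coordinate of the shared face is 343 mm.

The stool's +x face and the bench's −x face are both at x = 343 mm.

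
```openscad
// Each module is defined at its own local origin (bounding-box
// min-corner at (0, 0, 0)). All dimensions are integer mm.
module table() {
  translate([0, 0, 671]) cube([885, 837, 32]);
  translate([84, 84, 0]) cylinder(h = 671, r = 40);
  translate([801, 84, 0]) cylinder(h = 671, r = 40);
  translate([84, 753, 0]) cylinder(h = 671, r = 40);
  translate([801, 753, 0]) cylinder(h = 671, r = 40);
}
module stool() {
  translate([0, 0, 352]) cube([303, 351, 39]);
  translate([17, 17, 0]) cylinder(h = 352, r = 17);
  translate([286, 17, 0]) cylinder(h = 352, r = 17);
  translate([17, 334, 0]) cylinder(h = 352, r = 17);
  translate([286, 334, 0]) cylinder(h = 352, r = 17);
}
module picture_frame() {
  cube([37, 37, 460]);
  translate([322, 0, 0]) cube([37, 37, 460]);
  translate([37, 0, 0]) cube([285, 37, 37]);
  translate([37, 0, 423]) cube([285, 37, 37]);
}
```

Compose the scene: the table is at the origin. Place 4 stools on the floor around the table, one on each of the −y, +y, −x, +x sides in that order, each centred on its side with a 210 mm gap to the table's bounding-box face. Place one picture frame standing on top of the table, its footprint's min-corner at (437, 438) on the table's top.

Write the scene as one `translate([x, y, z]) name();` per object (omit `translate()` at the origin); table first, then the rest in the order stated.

table();
translate([291, -561, 0]) stool();
translate([291, 1047, 0]) stool();
translate([-513, 243, 0]) stool();
translate([1095, 243, 0]) stool();
translate([437, 438, 703]) picture_frame();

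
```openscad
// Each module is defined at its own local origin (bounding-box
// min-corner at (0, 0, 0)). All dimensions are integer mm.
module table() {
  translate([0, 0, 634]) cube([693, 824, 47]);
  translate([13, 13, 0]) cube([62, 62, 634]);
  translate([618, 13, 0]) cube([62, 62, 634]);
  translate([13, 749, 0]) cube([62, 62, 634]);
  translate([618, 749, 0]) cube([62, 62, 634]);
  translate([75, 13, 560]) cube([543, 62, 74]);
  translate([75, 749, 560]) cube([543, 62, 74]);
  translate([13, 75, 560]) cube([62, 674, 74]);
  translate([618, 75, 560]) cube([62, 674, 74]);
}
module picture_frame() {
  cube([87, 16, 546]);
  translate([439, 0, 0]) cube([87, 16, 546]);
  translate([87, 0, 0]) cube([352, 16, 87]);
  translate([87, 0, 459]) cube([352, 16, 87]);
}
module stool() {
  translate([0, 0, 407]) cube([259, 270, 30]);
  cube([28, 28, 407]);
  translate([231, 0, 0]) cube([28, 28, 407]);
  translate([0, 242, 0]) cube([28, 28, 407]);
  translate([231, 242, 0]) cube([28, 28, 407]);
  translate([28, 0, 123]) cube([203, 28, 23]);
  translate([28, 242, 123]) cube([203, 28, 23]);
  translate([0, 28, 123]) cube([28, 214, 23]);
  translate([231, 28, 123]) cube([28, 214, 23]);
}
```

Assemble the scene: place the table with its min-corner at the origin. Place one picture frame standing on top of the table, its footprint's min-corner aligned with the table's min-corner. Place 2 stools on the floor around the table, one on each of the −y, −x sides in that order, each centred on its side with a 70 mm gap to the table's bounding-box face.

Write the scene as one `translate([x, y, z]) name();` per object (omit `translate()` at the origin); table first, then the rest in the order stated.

table();
translate([0, 0, 681]) picture_frame();
translate([217, -340, 0]) stool();
translate([-329, 277, 0]) stool();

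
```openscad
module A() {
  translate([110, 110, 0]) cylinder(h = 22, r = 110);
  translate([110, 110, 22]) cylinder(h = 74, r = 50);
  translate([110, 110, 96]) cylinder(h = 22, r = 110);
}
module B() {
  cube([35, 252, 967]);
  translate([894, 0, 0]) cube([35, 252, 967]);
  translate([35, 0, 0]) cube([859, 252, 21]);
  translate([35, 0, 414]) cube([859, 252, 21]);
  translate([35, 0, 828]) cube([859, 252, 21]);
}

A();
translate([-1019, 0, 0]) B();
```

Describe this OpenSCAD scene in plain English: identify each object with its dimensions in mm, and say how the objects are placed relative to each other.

A is a spool: two coaxial disc flanges of radius 110 mm and thickness 22 mm, joined by a core cylinder of radius 50 mm and height 74 mm. The lower flange rests on z = 0 and the three cylinders share a vertical axis.

B is a bookshelf 929 mm wide overall, 252 mm deep and 967 mm tall. The two sides are 35 mm thick vertical panels. 3 horizontal shelves of 21 mm thickness span between the inner faces of the sides; the lowest shelf sits on the floor and shelves are stacked with a clear vertical gap of 393 mm between each pair.

The bookshelf is on the floor beside the spool on its −x side.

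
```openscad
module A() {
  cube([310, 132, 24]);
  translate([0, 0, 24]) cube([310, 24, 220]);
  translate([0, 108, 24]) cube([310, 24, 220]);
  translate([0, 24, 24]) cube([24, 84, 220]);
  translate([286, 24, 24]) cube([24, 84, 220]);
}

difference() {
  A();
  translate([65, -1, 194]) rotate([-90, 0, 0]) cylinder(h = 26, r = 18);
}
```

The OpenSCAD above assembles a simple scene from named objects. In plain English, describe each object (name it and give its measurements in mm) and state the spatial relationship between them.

A is an open storage box with external size 310×132×244 mm and wall thickness 24 mm (the base is also 24 mm thick). The base covers the whole footprint; the four walls stand on the base, with the y-facing walls full-width and the x-facing walls fitting between their inner faces.

The open box has a circular hole of radius 18 mm through its front wall, centred at (x = 65, z = 194).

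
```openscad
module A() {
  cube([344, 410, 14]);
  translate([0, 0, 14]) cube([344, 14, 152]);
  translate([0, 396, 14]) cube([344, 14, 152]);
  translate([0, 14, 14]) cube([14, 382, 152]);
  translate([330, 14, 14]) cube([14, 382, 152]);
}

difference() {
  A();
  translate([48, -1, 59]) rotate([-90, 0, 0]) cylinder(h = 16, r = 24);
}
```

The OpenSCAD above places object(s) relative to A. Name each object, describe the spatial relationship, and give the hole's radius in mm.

The subtracted cylinder has r = 24 mm.

A is an open box. The open box has a circular hole through its front wall. The hole's radius is 24 mm.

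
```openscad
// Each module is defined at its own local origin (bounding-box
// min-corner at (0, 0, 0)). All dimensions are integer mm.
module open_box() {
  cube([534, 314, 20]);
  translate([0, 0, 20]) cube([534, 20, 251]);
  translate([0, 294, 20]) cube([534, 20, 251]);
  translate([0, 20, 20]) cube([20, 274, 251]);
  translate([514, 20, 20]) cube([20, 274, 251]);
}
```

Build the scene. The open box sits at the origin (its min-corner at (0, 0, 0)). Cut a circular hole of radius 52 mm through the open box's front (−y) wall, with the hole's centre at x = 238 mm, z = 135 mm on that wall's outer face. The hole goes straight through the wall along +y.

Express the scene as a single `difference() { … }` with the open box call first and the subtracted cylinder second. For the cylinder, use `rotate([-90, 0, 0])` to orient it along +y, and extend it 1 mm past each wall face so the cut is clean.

difference() {
  open_box();
  translate([238, -1, 135]) rotate([-90, 0, 0]) cylinder(h = 22, r = 52);
}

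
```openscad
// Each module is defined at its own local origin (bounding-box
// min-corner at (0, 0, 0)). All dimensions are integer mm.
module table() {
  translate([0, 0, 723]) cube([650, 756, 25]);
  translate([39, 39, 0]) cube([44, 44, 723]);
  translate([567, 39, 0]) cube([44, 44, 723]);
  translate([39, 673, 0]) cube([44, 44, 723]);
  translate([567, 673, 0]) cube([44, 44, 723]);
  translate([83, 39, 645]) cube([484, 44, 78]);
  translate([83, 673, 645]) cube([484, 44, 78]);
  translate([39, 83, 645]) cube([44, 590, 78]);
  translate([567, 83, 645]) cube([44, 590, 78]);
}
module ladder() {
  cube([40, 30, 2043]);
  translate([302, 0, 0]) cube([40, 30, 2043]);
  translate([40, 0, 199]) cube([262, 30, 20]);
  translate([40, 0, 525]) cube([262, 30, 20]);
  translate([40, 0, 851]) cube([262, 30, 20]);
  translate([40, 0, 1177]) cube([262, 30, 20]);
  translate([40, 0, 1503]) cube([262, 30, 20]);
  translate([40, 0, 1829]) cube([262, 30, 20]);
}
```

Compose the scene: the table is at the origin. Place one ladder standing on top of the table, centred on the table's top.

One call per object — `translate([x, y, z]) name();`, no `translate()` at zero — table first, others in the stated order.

table();
translate([154, 363, 748]) ladder();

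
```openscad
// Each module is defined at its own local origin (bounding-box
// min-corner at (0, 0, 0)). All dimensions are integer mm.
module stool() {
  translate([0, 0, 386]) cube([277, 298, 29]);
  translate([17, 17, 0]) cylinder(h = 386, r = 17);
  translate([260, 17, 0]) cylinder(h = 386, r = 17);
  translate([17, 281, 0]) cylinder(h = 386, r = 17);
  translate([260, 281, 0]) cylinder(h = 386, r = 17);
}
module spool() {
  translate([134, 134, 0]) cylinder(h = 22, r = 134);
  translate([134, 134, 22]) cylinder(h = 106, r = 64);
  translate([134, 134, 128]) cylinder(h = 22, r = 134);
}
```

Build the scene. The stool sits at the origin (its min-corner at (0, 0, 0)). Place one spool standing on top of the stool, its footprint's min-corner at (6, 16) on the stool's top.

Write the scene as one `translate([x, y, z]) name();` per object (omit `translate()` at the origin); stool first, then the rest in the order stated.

stool();
translate([6, 16, 415]) spool();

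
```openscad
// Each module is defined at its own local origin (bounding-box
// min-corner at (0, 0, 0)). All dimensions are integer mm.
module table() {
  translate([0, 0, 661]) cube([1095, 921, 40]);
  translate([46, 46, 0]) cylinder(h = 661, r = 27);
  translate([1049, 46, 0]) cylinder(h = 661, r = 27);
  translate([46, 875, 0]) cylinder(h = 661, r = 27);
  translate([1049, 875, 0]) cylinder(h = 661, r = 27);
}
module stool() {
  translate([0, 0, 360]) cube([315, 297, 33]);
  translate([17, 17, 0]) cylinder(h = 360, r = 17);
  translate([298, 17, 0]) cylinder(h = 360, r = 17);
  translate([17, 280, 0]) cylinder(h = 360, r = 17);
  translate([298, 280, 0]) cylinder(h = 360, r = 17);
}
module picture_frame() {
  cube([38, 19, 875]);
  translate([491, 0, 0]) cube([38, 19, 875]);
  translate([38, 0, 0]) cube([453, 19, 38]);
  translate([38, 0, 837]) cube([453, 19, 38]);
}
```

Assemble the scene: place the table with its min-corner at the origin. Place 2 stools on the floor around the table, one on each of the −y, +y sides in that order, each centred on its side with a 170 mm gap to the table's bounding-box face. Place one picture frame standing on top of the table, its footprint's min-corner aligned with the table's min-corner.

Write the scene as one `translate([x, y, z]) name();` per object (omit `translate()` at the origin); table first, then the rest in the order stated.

table();
translate([390, -467, 0]) stool();
translate([390, 1091, 0]) stool();
translate([0, 0, 701]) picture_frame();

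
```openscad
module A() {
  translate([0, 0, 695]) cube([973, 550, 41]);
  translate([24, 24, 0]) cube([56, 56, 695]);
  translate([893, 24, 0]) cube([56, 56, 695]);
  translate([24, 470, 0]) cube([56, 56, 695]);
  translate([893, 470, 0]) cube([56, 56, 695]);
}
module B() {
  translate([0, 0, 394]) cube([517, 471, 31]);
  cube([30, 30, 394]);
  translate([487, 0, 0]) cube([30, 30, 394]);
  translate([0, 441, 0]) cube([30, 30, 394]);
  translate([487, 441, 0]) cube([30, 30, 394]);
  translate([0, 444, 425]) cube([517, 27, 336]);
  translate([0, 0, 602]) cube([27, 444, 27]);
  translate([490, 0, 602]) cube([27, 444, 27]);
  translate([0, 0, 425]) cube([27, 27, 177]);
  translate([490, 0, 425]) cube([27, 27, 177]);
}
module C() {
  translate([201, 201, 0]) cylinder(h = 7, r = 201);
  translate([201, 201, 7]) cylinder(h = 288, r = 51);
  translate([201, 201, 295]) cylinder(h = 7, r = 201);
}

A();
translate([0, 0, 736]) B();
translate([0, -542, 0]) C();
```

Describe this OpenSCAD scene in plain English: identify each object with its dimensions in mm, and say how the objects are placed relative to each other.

A is a rectangular dining table. The top is 973×550×41 mm with its upper surface at z = 736 mm. It stands on four 56×56 mm square legs, each inset 24 mm from the nearest pair of top edges, running from the floor to the underside of the top.

B is a chair. The seat is a 517×471×31 mm slab with its top at z = 425 mm, on four 30×30 mm corner legs (flush with the seat edges, standing on z = 0). A flat backrest 27 mm thick, 336 mm tall, spans the full seat width and rises from the seat top along its +y edge, rear face flush with the rear of the seat. Two armrests of 27×27 mm section run along each side from the seat's front edge to the front of the backrest, top faces 204 mm above the seat top and outer faces flush with the seat's x-edges; a 27×27 mm post under the front of each armrest stands on the seat at the front corner.

C is a spool: two coaxial disc flanges of radius 201 mm and thickness 7 mm, joined by a core cylinder of radius 51 mm and height 288 mm. The lower flange rests on z = 0 and the three cylinders share a vertical axis.

The chair is on top of the table. The spool is on the floor beside the table on its −y side.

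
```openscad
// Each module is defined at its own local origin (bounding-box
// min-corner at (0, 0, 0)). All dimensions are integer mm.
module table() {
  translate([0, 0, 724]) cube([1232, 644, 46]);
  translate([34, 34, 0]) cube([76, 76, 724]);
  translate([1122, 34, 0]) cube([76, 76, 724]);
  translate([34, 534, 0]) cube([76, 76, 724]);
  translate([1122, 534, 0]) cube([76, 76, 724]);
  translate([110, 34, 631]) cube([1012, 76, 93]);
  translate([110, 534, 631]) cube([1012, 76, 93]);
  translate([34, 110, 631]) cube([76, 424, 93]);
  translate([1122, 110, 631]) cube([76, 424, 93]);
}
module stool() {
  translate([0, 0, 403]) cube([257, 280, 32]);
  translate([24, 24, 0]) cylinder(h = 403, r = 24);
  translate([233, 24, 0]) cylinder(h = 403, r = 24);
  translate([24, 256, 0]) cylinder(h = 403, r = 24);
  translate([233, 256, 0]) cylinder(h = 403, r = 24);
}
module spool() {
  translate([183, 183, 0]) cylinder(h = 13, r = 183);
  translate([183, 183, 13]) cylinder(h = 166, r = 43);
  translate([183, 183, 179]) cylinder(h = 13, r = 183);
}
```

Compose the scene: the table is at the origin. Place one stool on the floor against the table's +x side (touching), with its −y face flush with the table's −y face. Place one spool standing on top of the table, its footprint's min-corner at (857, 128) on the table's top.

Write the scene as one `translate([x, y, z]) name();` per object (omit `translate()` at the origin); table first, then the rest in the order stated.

table();
translate([1232, 0, 0]) stool();
translate([857, 128, 770]) spool();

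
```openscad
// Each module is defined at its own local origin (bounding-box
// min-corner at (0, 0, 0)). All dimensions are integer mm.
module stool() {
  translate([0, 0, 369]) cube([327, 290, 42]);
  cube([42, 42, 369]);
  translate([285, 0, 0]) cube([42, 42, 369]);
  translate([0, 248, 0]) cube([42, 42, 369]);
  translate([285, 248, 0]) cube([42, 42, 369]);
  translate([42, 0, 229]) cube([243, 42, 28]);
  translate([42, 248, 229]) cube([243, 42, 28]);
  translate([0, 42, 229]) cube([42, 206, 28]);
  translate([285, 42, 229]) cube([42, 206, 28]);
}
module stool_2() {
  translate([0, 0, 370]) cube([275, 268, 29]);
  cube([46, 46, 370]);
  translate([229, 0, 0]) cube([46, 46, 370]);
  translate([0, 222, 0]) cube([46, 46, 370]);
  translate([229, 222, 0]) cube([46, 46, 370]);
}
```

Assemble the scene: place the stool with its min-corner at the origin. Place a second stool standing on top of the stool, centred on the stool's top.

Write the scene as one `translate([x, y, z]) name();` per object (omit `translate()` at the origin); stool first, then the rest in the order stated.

stool();
translate([26, 11, 411]) stool_2();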